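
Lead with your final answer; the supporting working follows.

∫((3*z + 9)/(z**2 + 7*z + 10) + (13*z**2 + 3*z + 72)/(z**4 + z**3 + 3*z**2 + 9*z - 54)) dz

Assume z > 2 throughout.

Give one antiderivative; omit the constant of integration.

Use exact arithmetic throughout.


The answer is 2*log(z - 2) + log(z + 2) - 2*log(z + 3) + 2*log(z + 5) + atan(z/3).
Step 1. Rewrite: now ∫((3*z + 9)/(z**2 + 7*z + 10)) dz + ∫((13*z**2 + 3*z + 72)/(z**4 + z**3 + 3*z**2 + 9*z - 54)) dz.
Step 2. Decompose ∫((3*z + 9)/(z**2 + 7*z + 10)) dz by partial fractions, (3*z + 9)/(z**2 + 7*z + 10) = 2/(z + 5) + 1/(z + 2): now ∫((13*z**2 + 3*z + 72)/(z**4 + z**3 + 3*z**2 + 9*z - 54)) dz + ∫(1/(z + 2)) dz + ∫(2/(z + 5)) dz.
Step 3. Evaluate the standard form [assuming z > -2]: now log(z + 2) + ∫((13*z**2 + 3*z + 72)/(z**4 + z**3 + 3*z**2 + 9*z - 54)) dz + ∫(2/(z + 5)) dz.
Step 4. Evaluate the standard form [assuming z > -5]: now log(z + 2) + 2*log(z + 5) + ∫((13*z**2 + 3*z + 72)/(z**4 + z**3 + 3*z**2 + 9*z - 54)) dz.
Step 5. Decompose ∫((13*z**2 + 3*z + 72)/(z**4 + z**3 + 3*z**2 + 9*z - 54)) dz by partial fractions, (13*z**2 + 3*z + 72)/(z**4 + z**3 + 3*z**2 + 9*z - 54) = 3/(z**2 + 9) - 2/(z + 3) + 2/(z - 2): now log(z + 2) + 2*log(z + 5) + ∫(2/(z - 2)) dz + ∫(-2/(z + 3)) dz + ∫(3/(z**2 + 9)) dz.
Step 6. Evaluate the standard form [assuming z > -3]: now log(z + 2) - 2*log(z + 3) + 2*log(z + 5) + ∫(2/(z - 2)) dz + ∫(3/(z**2 + 9)) dz.
Step 7. Evaluate the standard form [assuming z > 2]: now 2*log(z - 2) + log(z + 2) - 2*log(z + 3) + 2*log(z + 5) + ∫(3/(z**2 + 9)) dz.
Step 8. Evaluate the standard form: now 2*log(z - 2) + log(z + 2) - 2*log(z + 3) + 2*log(z + 5) + atan(z/3).
Answer: 2*log(z - 2) + log(z + 2) - 2*log(z + 3) + 2*log(z + 5) + atan(z/3).


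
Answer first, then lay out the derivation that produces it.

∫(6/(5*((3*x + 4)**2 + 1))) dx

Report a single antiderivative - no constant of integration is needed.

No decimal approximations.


The answer is 2*atan(3*x + 4)/5.
Step 1. Substitute u = 3*x + 4, turning ∫(6/(5*((3*x + 4)**2 + 1))) dx into ∫(2/(5*(u**2 + 1))) du: now ∫(2/(5*(u**2 + 1))) du.
Step 2. Evaluate the standard form: now 2*atan(u)/5.
Step 3. Substitute back u = 3*x + 4: now 2*atan(3*x + 4)/5.
Answer: 2*atan(3*x + 4)/5.


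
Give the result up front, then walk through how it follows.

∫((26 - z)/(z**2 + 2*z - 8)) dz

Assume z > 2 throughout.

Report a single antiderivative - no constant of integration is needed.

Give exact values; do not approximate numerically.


The answer is 4*log(z - 2) - 5*log(z + 4).
Step 1. Decompose ∫((26 - z)/(z**2 + 2*z - 8)) dz by partial fractions, (26 - z)/(z**2 + 2*z - 8) = -5/(z + 4) + 4/(z - 2): now ∫(4/(z - 2)) dz + ∫(-5/(z + 4)) dz.
Step 2. Evaluate the standard form [assuming z > -4]: now -5*log(z + 4) + ∫(4/(z - 2)) dz.
Step 3. Evaluate the standard form [assuming z > 2]: now 4*log(z - 2) - 5*log(z + 4).
Answer: 4*log(z - 2) - 5*log(z + 4).


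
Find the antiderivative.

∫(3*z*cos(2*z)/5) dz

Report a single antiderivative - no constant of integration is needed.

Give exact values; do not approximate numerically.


Answer: 3*z*sin(2*z)/10 + 3*cos(2*z)/20.


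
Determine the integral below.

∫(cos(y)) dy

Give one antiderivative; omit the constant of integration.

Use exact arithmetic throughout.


Answer: sin(y).


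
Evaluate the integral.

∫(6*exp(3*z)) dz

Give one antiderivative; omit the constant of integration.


Answer: 2*exp(3*z).


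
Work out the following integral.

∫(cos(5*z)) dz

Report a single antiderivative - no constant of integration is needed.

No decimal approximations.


Answer: sin(5*z)/5.


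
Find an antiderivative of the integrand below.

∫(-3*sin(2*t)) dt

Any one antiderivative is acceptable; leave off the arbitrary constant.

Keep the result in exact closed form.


Answer: 3*cos(2*t)/2.


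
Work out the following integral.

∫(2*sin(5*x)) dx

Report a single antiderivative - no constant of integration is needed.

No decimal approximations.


Answer: -2*cos(5*x)/5.


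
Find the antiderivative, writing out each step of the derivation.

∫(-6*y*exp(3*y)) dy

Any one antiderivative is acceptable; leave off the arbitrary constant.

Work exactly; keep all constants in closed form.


Step 1. Integrate ∫(-6*y*exp(3*y)) dy by parts with u = y, dv = (-6*exp(3*y)) dy, so v = -2*exp(3*y): now -2*y*exp(3*y) + ∫(2*exp(3*y)) dy.
Step 2. Evaluate the standard form: now -2*y*exp(3*y) + 2*exp(3*y)/3.
Answer: -2*y*exp(3*y) + 2*exp(3*y)/3.


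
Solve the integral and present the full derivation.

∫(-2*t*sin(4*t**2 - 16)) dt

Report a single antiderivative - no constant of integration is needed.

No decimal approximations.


Step 1. Substitute u = t**2 - 4, turning ∫(-2*t*sin(4*t**2 - 16)) dt into ∫(-sin(4*u)) du: now ∫(-sin(4*u)) du.
Step 2. Evaluate the standard form: now cos(4*u)/4.
Step 3. Substitute back u = t**2 - 4: now cos(4*t**2 - 16)/4.
Answer: cos(4*t**2 - 16)/4.


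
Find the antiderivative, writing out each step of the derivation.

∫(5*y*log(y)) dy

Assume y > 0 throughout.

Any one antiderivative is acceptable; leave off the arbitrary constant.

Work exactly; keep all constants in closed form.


Step 1. Integrate ∫(5*y*log(y)) dy by parts with u = log(y), dv = (5*y) dy, so v = 5*y**2/2 [assuming y > 0]: now 5*y**2*log(y)/2 + ∫(-5*y/2) dy.
Step 2. Evaluate the standard form: now 5*y**2*log(y)/2 - 5*y**2/4.
Answer: 5*y**2*log(y)/2 - 5*y**2/4.


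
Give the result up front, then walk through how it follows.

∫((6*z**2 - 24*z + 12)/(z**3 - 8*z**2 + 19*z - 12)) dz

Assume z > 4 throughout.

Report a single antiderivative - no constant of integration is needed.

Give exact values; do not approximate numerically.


The answer is 4*log(z - 4) + 3*log(z - 3) - log(z - 1).
Step 1. Decompose ∫((6*z**2 - 24*z + 12)/(z**3 - 8*z**2 + 19*z - 12)) dz by partial fractions, (6*z**2 - 24*z + 12)/(z**3 - 8*z**2 + 19*z - 12) = -1/(z - 1) + 3/(z - 3) + 4/(z - 4): now ∫(4/(z - 4)) dz + ∫(3/(z - 3)) dz + ∫(-1/(z - 1)) dz.
Step 2. Evaluate the standard form [assuming z > 4]: now 4*log(z - 4) + ∫(3/(z - 3)) dz + ∫(-1/(z - 1)) dz.
Step 3. Evaluate the standard form [assuming z > 1]: now 4*log(z - 4) - log(z - 1) + ∫(3/(z - 3)) dz.
Step 4. Evaluate the standard form [assuming z > 3]: now 4*log(z - 4) + 3*log(z - 3) - log(z - 1).
Answer: 4*log(z - 4) + 3*log(z - 3) - log(z - 1).


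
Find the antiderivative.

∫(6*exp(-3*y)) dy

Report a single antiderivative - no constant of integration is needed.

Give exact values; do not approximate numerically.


Answer: -2*exp(-3*y).


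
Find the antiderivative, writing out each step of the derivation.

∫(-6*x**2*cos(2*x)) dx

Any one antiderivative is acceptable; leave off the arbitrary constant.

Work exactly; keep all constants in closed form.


Step 1. Integrate ∫(-6*x**2*cos(2*x)) dx by parts with u = x**2, dv = (-6*cos(2*x)) dx, so v = -3*sin(2*x): now -3*x**2*sin(2*x) + ∫(6*x*sin(2*x)) dx.
Step 2. Integrate ∫(6*x*sin(2*x)) dx by parts with u = x, dv = (6*sin(2*x)) dx, so v = -3*cos(2*x): now -3*x**2*sin(2*x) - 3*x*cos(2*x) + ∫(3*cos(2*x)) dx.
Step 3. Evaluate the standard form: now -3*x**2*sin(2*x) - 3*x*cos(2*x) + 3*sin(2*x)/2.
Answer: -3*x**2*sin(2*x) - 3*x*cos(2*x) + 3*sin(2*x)/2.


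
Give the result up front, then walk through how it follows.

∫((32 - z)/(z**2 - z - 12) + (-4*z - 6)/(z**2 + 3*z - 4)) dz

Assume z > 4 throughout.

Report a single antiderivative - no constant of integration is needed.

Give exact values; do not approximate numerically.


The answer is 4*log(z - 4) - 2*log(z - 1) - 5*log(z + 3) - 2*log(z + 4).
Step 1. Rewrite: now ∫((32 - z)/(z**2 - z - 12)) dz + ∫((-4*z - 6)/(z**2 + 3*z - 4)) dz.
Step 2. Decompose ∫((32 - z)/(z**2 - z - 12)) dz by partial fractions, (32 - z)/(z**2 - z - 12) = -5/(z + 3) + 4/(z - 4): now ∫((-4*z - 6)/(z**2 + 3*z - 4)) dz + ∫(4/(z - 4)) dz + ∫(-5/(z + 3)) dz.
Step 3. Evaluate the standard form [assuming z > -3]: now -5*log(z + 3) + ∫((-4*z - 6)/(z**2 + 3*z - 4)) dz + ∫(4/(z - 4)) dz.
Step 4. Evaluate the standard form [assuming z > 4]: now 4*log(z - 4) - 5*log(z + 3) + ∫((-4*z - 6)/(z**2 + 3*z - 4)) dz.
Step 5. Decompose ∫((-4*z - 6)/(z**2 + 3*z - 4)) dz by partial fractions, (-4*z - 6)/(z**2 + 3*z - 4) = -2/(z + 4) - 2/(z - 1): now 4*log(z - 4) - 5*log(z + 3) + ∫(-2/(z - 1)) dz + ∫(-2/(z + 4)) dz.
Step 6. Evaluate the standard form [assuming z > -4]: now 4*log(z - 4) - 5*log(z + 3) - 2*log(z + 4) + ∫(-2/(z - 1)) dz.
Step 7. Evaluate the standard form [assuming z > 1]: now 4*log(z - 4) - 2*log(z - 1) - 5*log(z + 3) - 2*log(z + 4).
Answer: 4*log(z - 4) - 2*log(z - 1) - 5*log(z + 3) - 2*log(z + 4).


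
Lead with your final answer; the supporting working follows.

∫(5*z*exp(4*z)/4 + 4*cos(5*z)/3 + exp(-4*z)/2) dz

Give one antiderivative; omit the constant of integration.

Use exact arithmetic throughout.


The answer is 5*z*exp(4*z)/16 - 5*exp(4*z)/64 + 4*sin(5*z)/15 - exp(-4*z)/8.
Step 1. Rewrite: now ∫(5*z*exp(4*z)/4) dz + ∫(exp(-4*z)/2) dz + ∫(4*cos(5*z)/3) dz.
Step 2. Evaluate the standard form: now 4*sin(5*z)/15 + ∫(5*z*exp(4*z)/4) dz + ∫(exp(-4*z)/2) dz.
Step 3. Integrate ∫(5*z*exp(4*z)/4) dz by parts with u = z, dv = (5*exp(4*z)/4) dz, so v = 5*exp(4*z)/16: now 5*z*exp(4*z)/16 + 4*sin(5*z)/15 + ∫(exp(-4*z)/2) dz + ∫(-5*exp(4*z)/16) dz.
Step 4. Evaluate the standard form: now 5*z*exp(4*z)/16 - 5*exp(4*z)/64 + 4*sin(5*z)/15 + ∫(exp(-4*z)/2) dz.
Step 5. Evaluate the standard form: now 5*z*exp(4*z)/16 - 5*exp(4*z)/64 + 4*sin(5*z)/15 - exp(-4*z)/8.
Answer: 5*z*exp(4*z)/16 - 5*exp(4*z)/64 + 4*sin(5*z)/15 - exp(-4*z)/8.


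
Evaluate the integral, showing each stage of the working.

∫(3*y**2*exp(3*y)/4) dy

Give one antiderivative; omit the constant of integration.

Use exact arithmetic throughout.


Step 1. Integrate ∫(3*y**2*exp(3*y)/4) dy by parts with u = y**2, dv = (3*exp(3*y)/4) dy, so v = exp(3*y)/4: now y**2*exp(3*y)/4 + ∫(-y*exp(3*y)/2) dy.
Step 2. Integrate ∫(-y*exp(3*y)/2) dy by parts with u = y, dv = (-exp(3*y)/2) dy, so v = -exp(3*y)/6: now y**2*exp(3*y)/4 - y*exp(3*y)/6 + ∫(exp(3*y)/6) dy.
Step 3. Evaluate the standard form: now y**2*exp(3*y)/4 - y*exp(3*y)/6 + exp(3*y)/18.
Answer: y**2*exp(3*y)/4 - y*exp(3*y)/6 + exp(3*y)/18.


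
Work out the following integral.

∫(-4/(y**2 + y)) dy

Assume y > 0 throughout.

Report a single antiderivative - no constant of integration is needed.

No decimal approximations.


Answer: -4*log(y) + 4*log(y + 1).


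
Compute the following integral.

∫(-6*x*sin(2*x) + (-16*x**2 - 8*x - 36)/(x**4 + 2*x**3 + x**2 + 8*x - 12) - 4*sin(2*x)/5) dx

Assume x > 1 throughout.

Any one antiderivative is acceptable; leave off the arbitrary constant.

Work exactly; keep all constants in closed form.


Answer: 3*x*cos(2*x) - 3*log(x - 1) + 3*log(x + 3) - 3*sin(2*x)/2 + 2*cos(2*x)/5 - 2*atan(x/2).


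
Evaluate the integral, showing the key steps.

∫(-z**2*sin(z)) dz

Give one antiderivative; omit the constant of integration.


Step 1. Integrate ∫(-z**2*sin(z)) dz by parts with u = z**2, dv = (-sin(z)) dz, so v = cos(z): now z**2*cos(z) + ∫(-2*z*cos(z)) dz.
Step 2. Integrate ∫(-2*z*cos(z)) dz by parts with u = z, dv = (-2*cos(z)) dz, so v = -2*sin(z): now z**2*cos(z) - 2*z*sin(z) + ∫(2*sin(z)) dz.
Step 3. Evaluate the standard form: now z**2*cos(z) - 2*z*sin(z) - 2*cos(z).
Answer: z**2*cos(z) - 2*z*sin(z) - 2*cos(z).


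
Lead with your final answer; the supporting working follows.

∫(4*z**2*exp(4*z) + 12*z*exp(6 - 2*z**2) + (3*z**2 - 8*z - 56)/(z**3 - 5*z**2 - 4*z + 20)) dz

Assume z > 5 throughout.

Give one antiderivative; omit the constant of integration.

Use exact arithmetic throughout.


The answer is z**2*exp(4*z) - z*exp(4*z)/2 + exp(4*z)/8 - 3*exp(6 - 2*z**2) - log(z - 5) + 5*log(z - 2) - log(z + 2).
Step 1. Rewrite: now ∫(12*z*exp(6 - 2*z**2)) dz + ∫(4*z**2*exp(4*z)) dz + ∫((3*z**2 - 8*z - 56)/(z**3 - 5*z**2 - 4*z + 20)) dz.
Step 2. Integrate ∫(4*z**2*exp(4*z)) dz by parts with u = z**2, dv = (4*exp(4*z)) dz, so v = exp(4*z): now z**2*exp(4*z) + ∫(-2*z*exp(4*z)) dz + ∫(12*z*exp(6 - 2*z**2)) dz + ∫((3*z**2 - 8*z - 56)/(z**3 - 5*z**2 - 4*z + 20)) dz.
Step 3. Integrate ∫(-2*z*exp(4*z)) dz by parts with u = z, dv = (-2*exp(4*z)) dz, so v = -exp(4*z)/2: now z**2*exp(4*z) - z*exp(4*z)/2 + ∫(12*z*exp(6 - 2*z**2)) dz + ∫((3*z**2 - 8*z - 56)/(z**3 - 5*z**2 - 4*z + 20)) dz + ∫(exp(4*z)/2) dz.
Step 4. Evaluate the standard form: now z**2*exp(4*z) - z*exp(4*z)/2 + exp(4*z)/8 + ∫(12*z*exp(6 - 2*z**2)) dz + ∫((3*z**2 - 8*z - 56)/(z**3 - 5*z**2 - 4*z + 20)) dz.
Step 5. Decompose ∫((3*z**2 - 8*z - 56)/(z**3 - 5*z**2 - 4*z + 20)) dz by partial fractions, (3*z**2 - 8*z - 56)/(z**3 - 5*z**2 - 4*z + 20) = -1/(z + 2) + 5/(z - 2) - 1/(z - 5): now z**2*exp(4*z) - z*exp(4*z)/2 + exp(4*z)/8 + ∫(12*z*exp(6 - 2*z**2)) dz + ∫(-1/(z - 5)) dz + ∫(5/(z - 2)) dz + ∫(-1/(z + 2)) dz.
Step 6. Evaluate the standard form [assuming z > 2]: now z**2*exp(4*z) - z*exp(4*z)/2 + exp(4*z)/8 + 5*log(z - 2) + ∫(12*z*exp(6 - 2*z**2)) dz + ∫(-1/(z - 5)) dz + ∫(-1/(z + 2)) dz.
Step 7. Evaluate the standard form [assuming z > -2]: now z**2*exp(4*z) - z*exp(4*z)/2 + exp(4*z)/8 + 5*log(z - 2) - log(z + 2) + ∫(12*z*exp(6 - 2*z**2)) dz + ∫(-1/(z - 5)) dz.
Step 8. Evaluate the standard form [assuming z > 5]: now z**2*exp(4*z) - z*exp(4*z)/2 + exp(4*z)/8 - log(z - 5) + 5*log(z - 2) - log(z + 2) + ∫(12*z*exp(6 - 2*z**2)) dz.
Step 9. Substitute u = z**2 - 3, turning ∫(12*z*exp(6 - 2*z**2)) dz into ∫(6*exp(-2*u)) du: now z**2*exp(4*z) - z*exp(4*z)/2 + exp(4*z)/8 - log(z - 5) + 5*log(z - 2) - log(z + 2) + ∫(6*exp(-2*u)) du.
Step 10. Evaluate the standard form: now z**2*exp(4*z) - z*exp(4*z)/2 + exp(4*z)/8 - log(z - 5) + 5*log(z - 2) - log(z + 2) - 3*exp(-2*u).
Step 11. Substitute back u = z**2 - 3: now z**2*exp(4*z) - z*exp(4*z)/2 + exp(4*z)/8 - 3*exp(6 - 2*z**2) - log(z - 5) + 5*log(z - 2) - log(z + 2).
Answer: z**2*exp(4*z) - z*exp(4*z)/2 + exp(4*z)/8 - 3*exp(6 - 2*z**2) - log(z - 5) + 5*log(z - 2) - log(z + 2).


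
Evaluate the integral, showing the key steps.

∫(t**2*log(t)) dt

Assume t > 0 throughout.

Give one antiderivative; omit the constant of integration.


Step 1. Integrate ∫(t**2*log(t)) dt by parts with u = log(t), dv = (t**2) dt, so v = t**3/3 [assuming t > 0]: now t**3*log(t)/3 + ∫(-t**2/3) dt.
Step 2. Evaluate the standard form: now t**3*log(t)/3 - t**3/9.
Answer: t**3*log(t)/3 - t**3/9.


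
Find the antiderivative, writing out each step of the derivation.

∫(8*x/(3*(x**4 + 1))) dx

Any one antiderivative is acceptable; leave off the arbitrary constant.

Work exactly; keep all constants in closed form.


Step 1. Substitute u = x**2, turning ∫(8*x/(3*(x**4 + 1))) dx into ∫(4/(3*(u**2 + 1))) du: now ∫(4/(3*(u**2 + 1))) du.
Step 2. Evaluate the standard form: now 4*atan(u)/3.
Step 3. Substitute back u = x**2: now 4*atan(x**2)/3.
Answer: 4*atan(x**2)/3.


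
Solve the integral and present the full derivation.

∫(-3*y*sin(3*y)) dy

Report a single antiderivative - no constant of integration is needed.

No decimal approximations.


Step 1. Integrate ∫(-3*y*sin(3*y)) dy by parts with u = y, dv = (-3*sin(3*y)) dy, so v = cos(3*y): now y*cos(3*y) + ∫(-cos(3*y)) dy.
Step 2. Evaluate the standard form: now y*cos(3*y) - sin(3*y)/3.
Answer: y*cos(3*y) - sin(3*y)/3.


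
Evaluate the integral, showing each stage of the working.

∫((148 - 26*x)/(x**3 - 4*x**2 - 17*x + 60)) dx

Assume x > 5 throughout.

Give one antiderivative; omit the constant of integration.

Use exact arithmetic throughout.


Step 1. Decompose ∫((148 - 26*x)/(x**3 - 4*x**2 - 17*x + 60)) dx by partial fractions, (148 - 26*x)/(x**3 - 4*x**2 - 17*x + 60) = 4/(x + 4) - 5/(x - 3) + 1/(x - 5): now ∫(1/(x - 5)) dx + ∫(-5/(x - 3)) dx + ∫(4/(x + 4)) dx.
Step 2. Evaluate the standard form [assuming x > 3]: now -5*log(x - 3) + ∫(1/(x - 5)) dx + ∫(4/(x + 4)) dx.
Step 3. Evaluate the standard form [assuming x > 5]: now log(x - 5) - 5*log(x - 3) + ∫(4/(x + 4)) dx.
Step 4. Evaluate the standard form [assuming x > -4]: now log(x - 5) - 5*log(x - 3) + 4*log(x + 4).
Answer: log(x - 5) - 5*log(x - 3) + 4*log(x + 4).


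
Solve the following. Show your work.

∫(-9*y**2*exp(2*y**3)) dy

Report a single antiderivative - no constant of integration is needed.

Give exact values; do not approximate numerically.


Step 1. Substitute u = y**3, turning ∫(-9*y**2*exp(2*y**3)) dy into ∫(-3*exp(2*u)) du: now ∫(-3*exp(2*u)) du.
Step 2. Evaluate the standard form: now -3*exp(2*u)/2.
Step 3. Substitute back u = y**3: now -3*exp(2*y**3)/2.
Answer: -3*exp(2*y**3)/2.


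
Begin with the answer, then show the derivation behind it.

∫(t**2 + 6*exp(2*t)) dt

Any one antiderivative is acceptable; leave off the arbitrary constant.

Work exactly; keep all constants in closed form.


The answer is t**3/3 + 3*exp(2*t).
Step 1. Rewrite: now ∫(t**2) dt + ∫(6*exp(2*t)) dt.
Step 2. Evaluate the standard form: now t**3/3 + ∫(6*exp(2*t)) dt.
Step 3. Evaluate the standard form: now t**3/3 + 3*exp(2*t).
Answer: t**3/3 + 3*exp(2*t).


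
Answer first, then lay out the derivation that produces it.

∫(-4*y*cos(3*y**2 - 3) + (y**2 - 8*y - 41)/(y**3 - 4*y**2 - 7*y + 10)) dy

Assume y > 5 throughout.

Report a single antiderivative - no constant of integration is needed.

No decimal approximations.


The answer is -2*log(y - 5) + 4*log(y - 1) - log(y + 2) - 2*sin(3*y**2 - 3)/3.
Step 1. Rewrite: now ∫(-4*y*cos(3*y**2 - 3)) dy + ∫((y**2 - 8*y - 41)/(y**3 - 4*y**2 - 7*y + 10)) dy.
Step 2. Substitute u = y**2 - 1, turning ∫(-4*y*cos(3*y**2 - 3)) dy into ∫(-2*cos(3*u)) du: now ∫((y**2 - 8*y - 41)/(y**3 - 4*y**2 - 7*y + 10)) dy + ∫(-2*cos(3*u)) du.
Step 3. Evaluate the standard form: now -2*sin(3*u)/3 + ∫((y**2 - 8*y - 41)/(y**3 - 4*y**2 - 7*y + 10)) dy.
Step 4. Substitute back u = y**2 - 1: now -2*sin(3*y**2 - 3)/3 + ∫((y**2 - 8*y - 41)/(y**3 - 4*y**2 - 7*y + 10)) dy.
Step 5. Decompose ∫((y**2 - 8*y - 41)/(y**3 - 4*y**2 - 7*y + 10)) dy by partial fractions, (y**2 - 8*y - 41)/(y**3 - 4*y**2 - 7*y + 10) = -1/(y + 2) + 4/(y - 1) - 2/(y - 5): now -2*sin(3*y**2 - 3)/3 + ∫(-2/(y - 5)) dy + ∫(4/(y - 1)) dy + ∫(-1/(y + 2)) dy.
Step 6. Evaluate the standard form [assuming y > 1]: now 4*log(y - 1) - 2*sin(3*y**2 - 3)/3 + ∫(-2/(y - 5)) dy + ∫(-1/(y + 2)) dy.
Step 7. Evaluate the standard form [assuming y > 5]: now -2*log(y - 5) + 4*log(y - 1) - 2*sin(3*y**2 - 3)/3 + ∫(-1/(y + 2)) dy.
Step 8. Evaluate the standard form [assuming y > -2]: now -2*log(y - 5) + 4*log(y - 1) - log(y + 2) - 2*sin(3*y**2 - 3)/3.
Answer: -2*log(y - 5) + 4*log(y - 1) - log(y + 2) - 2*sin(3*y**2 - 3)/3.


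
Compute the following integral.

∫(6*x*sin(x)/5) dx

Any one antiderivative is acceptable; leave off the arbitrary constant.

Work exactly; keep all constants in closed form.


Answer: -6*x*cos(x)/5 + 6*sin(x)/5.


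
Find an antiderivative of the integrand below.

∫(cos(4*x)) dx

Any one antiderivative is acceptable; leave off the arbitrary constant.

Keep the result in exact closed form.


Answer: sin(4*x)/4.


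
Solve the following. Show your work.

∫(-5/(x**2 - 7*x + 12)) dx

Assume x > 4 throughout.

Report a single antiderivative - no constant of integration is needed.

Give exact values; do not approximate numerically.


Step 1. Decompose ∫(-5/(x**2 - 7*x + 12)) dx by partial fractions, -5/(x**2 - 7*x + 12) = 5/(x - 3) - 5/(x - 4): now ∫(-5/(x - 4)) dx + ∫(5/(x - 3)) dx.
Step 2. Evaluate the standard form [assuming x > 4]: now -5*log(x - 4) + ∫(5/(x - 3)) dx.
Step 3. Evaluate the standard form [assuming x > 3]: now -5*log(x - 4) + 5*log(x - 3).
Answer: -5*log(x - 4) + 5*log(x - 3).


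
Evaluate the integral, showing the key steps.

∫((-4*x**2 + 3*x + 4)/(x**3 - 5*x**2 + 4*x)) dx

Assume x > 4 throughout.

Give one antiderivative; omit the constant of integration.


Step 1. Decompose ∫((-4*x**2 + 3*x + 4)/(x**3 - 5*x**2 + 4*x)) dx by partial fractions, (-4*x**2 + 3*x + 4)/(x**3 - 5*x**2 + 4*x) = -1/(x - 1) - 4/(x - 4) + 1/x: now ∫(1/x) dx + ∫(-4/(x - 4)) dx + ∫(-1/(x - 1)) dx.
Step 2. Evaluate the standard form [assuming x > 1]: now -log(x - 1) + ∫(1/x) dx + ∫(-4/(x - 4)) dx.
Step 3. Evaluate the standard form [assuming x > 4]: now -4*log(x - 4) - log(x - 1) + ∫(1/x) dx.
Step 4. Evaluate the standard form [assuming x > 0]: now log(x) - 4*log(x - 4) - log(x - 1).
Answer: log(x) - 4*log(x - 4) - log(x - 1).


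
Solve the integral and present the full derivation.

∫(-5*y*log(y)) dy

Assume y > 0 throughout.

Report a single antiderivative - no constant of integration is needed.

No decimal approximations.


Step 1. Integrate ∫(-5*y*log(y)) dy by parts with u = log(y), dv = (-5*y) dy, so v = -5*y**2/2 [assuming y > 0]: now -5*y**2*log(y)/2 + ∫(5*y/2) dy.
Step 2. Evaluate the standard form: now -5*y**2*log(y)/2 + 5*y**2/4.
Answer: -5*y**2*log(y)/2 + 5*y**2/4.


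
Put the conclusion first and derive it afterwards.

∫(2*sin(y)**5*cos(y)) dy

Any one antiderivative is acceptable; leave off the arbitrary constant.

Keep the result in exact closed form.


The answer is sin(y)**6/3.
Step 1. Substitute u = sin(y), turning ∫(2*sin(y)**5*cos(y)) dy into ∫(2*u**5) du: now ∫(2*u**5) du.
Step 2. Evaluate the standard form: now u**6/3.
Step 3. Substitute back u = sin(y): now sin(y)**6/3.
Answer: sin(y)**6/3.


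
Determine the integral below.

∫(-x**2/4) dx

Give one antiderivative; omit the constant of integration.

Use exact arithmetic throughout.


Answer: -x**3/12.


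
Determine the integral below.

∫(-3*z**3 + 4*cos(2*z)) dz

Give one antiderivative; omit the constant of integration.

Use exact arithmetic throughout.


Answer: -3*z**4/4 + 2*sin(2*z).


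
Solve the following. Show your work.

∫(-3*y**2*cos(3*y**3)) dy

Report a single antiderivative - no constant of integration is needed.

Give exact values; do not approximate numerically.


Step 1. Substitute u = y**3, turning ∫(-3*y**2*cos(3*y**3)) dy into ∫(-cos(3*u)) du: now ∫(-cos(3*u)) du.
Step 2. Evaluate the standard form: now -sin(3*u)/3.
Step 3. Substitute back u = y**3: now -sin(3*y**3)/3.
Answer: -sin(3*y**3)/3.


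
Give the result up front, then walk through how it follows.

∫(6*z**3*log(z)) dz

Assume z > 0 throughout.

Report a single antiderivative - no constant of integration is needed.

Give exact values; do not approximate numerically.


The answer is 3*z**4*log(z)/2 - 3*z**4/8.
Step 1. Integrate ∫(6*z**3*log(z)) dz by parts with u = log(z), dv = (6*z**3) dz, so v = 3*z**4/2 [assuming z > 0]: now 3*z**4*log(z)/2 + ∫(-3*z**3/2) dz.
Step 2. Evaluate the standard form: now 3*z**4*log(z)/2 - 3*z**4/8.
Answer: 3*z**4*log(z)/2 - 3*z**4/8.


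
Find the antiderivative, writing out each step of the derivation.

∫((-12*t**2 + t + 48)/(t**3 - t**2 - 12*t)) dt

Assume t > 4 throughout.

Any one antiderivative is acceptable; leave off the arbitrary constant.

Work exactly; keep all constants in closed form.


Step 1. Decompose ∫((-12*t**2 + t + 48)/(t**3 - t**2 - 12*t)) dt by partial fractions, (-12*t**2 + t + 48)/(t**3 - t**2 - 12*t) = -3/(t + 3) - 5/(t - 4) - 4/t: now ∫(-4/t) dt + ∫(-5/(t - 4)) dt + ∫(-3/(t + 3)) dt.
Step 2. Evaluate the standard form [assuming t > 0]: now -4*log(t) + ∫(-5/(t - 4)) dt + ∫(-3/(t + 3)) dt.
Step 3. Evaluate the standard form [assuming t > 4]: now -4*log(t) - 5*log(t - 4) + ∫(-3/(t + 3)) dt.
Step 4. Evaluate the standard form [assuming t > -3]: now -4*log(t) - 5*log(t - 4) - 3*log(t + 3).
Answer: -4*log(t) - 5*log(t - 4) - 3*log(t + 3).


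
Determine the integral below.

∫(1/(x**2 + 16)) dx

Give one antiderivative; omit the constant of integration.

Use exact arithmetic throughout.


Answer: atan(x/4)/4.


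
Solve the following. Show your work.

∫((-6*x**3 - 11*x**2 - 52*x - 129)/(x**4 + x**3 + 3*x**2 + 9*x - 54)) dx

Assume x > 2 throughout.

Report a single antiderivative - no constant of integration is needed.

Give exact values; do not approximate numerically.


Step 1. Decompose ∫((-6*x**3 - 11*x**2 - 52*x - 129)/(x**4 + x**3 + 3*x**2 + 9*x - 54)) dx by partial fractions, (-6*x**3 - 11*x**2 - 52*x - 129)/(x**4 + x**3 + 3*x**2 + 9*x - 54) = 2/(x**2 + 9) - 1/(x + 3) - 5/(x - 2): now ∫(-5/(x - 2)) dx + ∫(-1/(x + 3)) dx + ∫(2/(x**2 + 9)) dx.
Step 2. Evaluate the standard form [assuming x > -3]: now -log(x + 3) + ∫(-5/(x - 2)) dx + ∫(2/(x**2 + 9)) dx.
Step 3. Evaluate the standard form [assuming x > 2]: now -5*log(x - 2) - log(x + 3) + ∫(2/(x**2 + 9)) dx.
Step 4. Evaluate the standard form: now -5*log(x - 2) - log(x + 3) + 2*atan(x/3)/3.
Answer: -5*log(x - 2) - log(x + 3) + 2*atan(x/3)/3.


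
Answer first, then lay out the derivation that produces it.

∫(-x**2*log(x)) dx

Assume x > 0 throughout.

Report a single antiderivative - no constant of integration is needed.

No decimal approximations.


The answer is -x**3*log(x)/3 + x**3/9.
Step 1. Integrate ∫(-x**2*log(x)) dx by parts with u = log(x), dv = (-x**2) dx, so v = -x**3/3 [assuming x > 0]: now -x**3*log(x)/3 + ∫(x**2/3) dx.
Step 2. Evaluate the standard form: now -x**3*log(x)/3 + x**3/9.
Answer: -x**3*log(x)/3 + x**3/9.


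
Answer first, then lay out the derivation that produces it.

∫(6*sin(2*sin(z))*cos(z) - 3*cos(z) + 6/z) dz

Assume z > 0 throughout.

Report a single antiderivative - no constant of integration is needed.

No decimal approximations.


The answer is 6*log(z) - 3*sin(z) - 3*cos(2*sin(z)).
Step 1. Rewrite: now ∫(6/z) dz + ∫(6*sin(2*sin(z))*cos(z)) dz + ∫(-3*cos(z)) dz.
Step 2. Evaluate the standard form [assuming z > 0]: now 6*log(z) + ∫(6*sin(2*sin(z))*cos(z)) dz + ∫(-3*cos(z)) dz.
Step 3. Evaluate the standard form: now 6*log(z) - 3*sin(z) + ∫(6*sin(2*sin(z))*cos(z)) dz.
Step 4. Substitute u = sin(z), turning ∫(6*sin(2*sin(z))*cos(z)) dz into ∫(6*sin(2*u)) du: now 6*log(z) - 3*sin(z) + ∫(6*sin(2*u)) du.
Step 5. Evaluate the standard form: now 6*log(z) - 3*sin(z) - 3*cos(2*u).
Step 6. Substitute back u = sin(z): now 6*log(z) - 3*sin(z) - 3*cos(2*sin(z)).
Answer: 6*log(z) - 3*sin(z) - 3*cos(2*sin(z)).


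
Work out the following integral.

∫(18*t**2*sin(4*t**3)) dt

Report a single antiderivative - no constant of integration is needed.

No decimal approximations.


Answer: -3*cos(4*t**3)/2.


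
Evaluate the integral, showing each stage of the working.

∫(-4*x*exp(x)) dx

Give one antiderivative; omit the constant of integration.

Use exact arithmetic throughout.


Step 1. Integrate ∫(-4*x*exp(x)) dx by parts with u = x, dv = (-4*exp(x)) dx, so v = -4*exp(x): now -4*x*exp(x) + ∫(4*exp(x)) dx.
Step 2. Evaluate the standard form: now -4*x*exp(x) + 4*exp(x).
Answer: -4*x*exp(x) + 4*exp(x).


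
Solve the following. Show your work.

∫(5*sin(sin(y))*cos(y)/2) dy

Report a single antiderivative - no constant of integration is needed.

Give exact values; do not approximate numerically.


Step 1. Substitute u = sin(y), turning ∫(5*sin(sin(y))*cos(y)/2) dy into ∫(5*sin(u)/2) du: now ∫(5*sin(u)/2) du.
Step 2. Evaluate the standard form: now -5*cos(u)/2.
Step 3. Substitute back u = sin(y): now -5*cos(sin(y))/2.
Answer: -5*cos(sin(y))/2.


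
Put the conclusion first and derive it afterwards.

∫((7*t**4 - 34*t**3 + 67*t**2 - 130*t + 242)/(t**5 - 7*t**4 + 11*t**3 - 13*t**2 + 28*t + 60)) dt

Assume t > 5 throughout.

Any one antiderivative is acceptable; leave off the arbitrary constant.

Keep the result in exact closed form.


The answer is 4*log(t - 5) - log(t - 3) + 4*log(t + 1) + atan(t/2).
Step 1. Decompose ∫((7*t**4 - 34*t**3 + 67*t**2 - 130*t + 242)/(t**5 - 7*t**4 + 11*t**3 - 13*t**2 + 28*t + 60)) dt by partial fractions, (7*t**4 - 34*t**3 + 67*t**2 - 130*t + 242)/(t**5 - 7*t**4 + 11*t**3 - 13*t**2 + 28*t + 60) = 2/(t**2 + 4) + 4/(t + 1) - 1/(t - 3) + 4/(t - 5): now ∫(4/(t - 5)) dt + ∫(-1/(t - 3)) dt + ∫(4/(t + 1)) dt + ∫(2/(t**2 + 4)) dt.
Step 2. Evaluate the standard form [assuming t > -1]: now 4*log(t + 1) + ∫(4/(t - 5)) dt + ∫(-1/(t - 3)) dt + ∫(2/(t**2 + 4)) dt.
Step 3. Evaluate the standard form [assuming t > 5]: now 4*log(t - 5) + 4*log(t + 1) + ∫(-1/(t - 3)) dt + ∫(2/(t**2 + 4)) dt.
Step 4. Evaluate the standard form [assuming t > 3]: now 4*log(t - 5) - log(t - 3) + 4*log(t + 1) + ∫(2/(t**2 + 4)) dt.
Step 5. Evaluate the standard form: now 4*log(t - 5) - log(t - 3) + 4*log(t + 1) + atan(t/2).
Answer: 4*log(t - 5) - log(t - 3) + 4*log(t + 1) + atan(t/2).


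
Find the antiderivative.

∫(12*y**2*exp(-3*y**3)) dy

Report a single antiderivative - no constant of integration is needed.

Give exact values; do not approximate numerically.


Answer: -4*exp(-3*y**3)/3.


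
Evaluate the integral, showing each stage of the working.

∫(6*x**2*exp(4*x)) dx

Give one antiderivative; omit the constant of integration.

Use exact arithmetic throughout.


Step 1. Integrate ∫(6*x**2*exp(4*x)) dx by parts with u = x**2, dv = (6*exp(4*x)) dx, so v = 3*exp(4*x)/2: now 3*x**2*exp(4*x)/2 + ∫(-3*x*exp(4*x)) dx.
Step 2. Integrate ∫(-3*x*exp(4*x)) dx by parts with u = x, dv = (-3*exp(4*x)) dx, so v = -3*exp(4*x)/4: now 3*x**2*exp(4*x)/2 - 3*x*exp(4*x)/4 + ∫(3*exp(4*x)/4) dx.
Step 3. Evaluate the standard form: now 3*x**2*exp(4*x)/2 - 3*x*exp(4*x)/4 + 3*exp(4*x)/16.
Answer: 3*x**2*exp(4*x)/2 - 3*x*exp(4*x)/4 + 3*exp(4*x)/16.


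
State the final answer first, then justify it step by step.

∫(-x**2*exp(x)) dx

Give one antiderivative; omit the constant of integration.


The answer is -x**2*exp(x) + 2*x*exp(x) - 2*exp(x).
Step 1. Integrate ∫(-x**2*exp(x)) dx by parts with u = x**2, dv = (-exp(x)) dx, so v = -exp(x): now -x**2*exp(x) + ∫(2*x*exp(x)) dx.
Step 2. Integrate ∫(2*x*exp(x)) dx by parts with u = x, dv = (2*exp(x)) dx, so v = 2*exp(x): now -x**2*exp(x) + 2*x*exp(x) + ∫(-2*exp(x)) dx.
Step 3. Evaluate the standard form: now -x**2*exp(x) + 2*x*exp(x) - 2*exp(x).
Answer: -x**2*exp(x) + 2*x*exp(x) - 2*exp(x).


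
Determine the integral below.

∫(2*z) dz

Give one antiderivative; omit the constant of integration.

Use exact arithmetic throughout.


Answer: z**2.


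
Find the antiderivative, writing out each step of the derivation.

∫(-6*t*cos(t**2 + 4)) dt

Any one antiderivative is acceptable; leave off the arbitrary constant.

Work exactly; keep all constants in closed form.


Step 1. Substitute u = t**2 + 4, turning ∫(-6*t*cos(t**2 + 4)) dt into ∫(-3*cos(u)) du: now ∫(-3*cos(u)) du.
Step 2. Evaluate the standard form: now -3*sin(u).
Step 3. Substitute back u = t**2 + 4: now -3*sin(t**2 + 4).
Answer: -3*sin(t**2 + 4).


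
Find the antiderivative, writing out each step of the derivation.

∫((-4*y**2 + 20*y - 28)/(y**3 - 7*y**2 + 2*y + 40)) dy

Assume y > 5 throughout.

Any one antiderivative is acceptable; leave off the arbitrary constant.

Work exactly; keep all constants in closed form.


Step 1. Decompose ∫((-4*y**2 + 20*y - 28)/(y**3 - 7*y**2 + 2*y + 40)) dy by partial fractions, (-4*y**2 + 20*y - 28)/(y**3 - 7*y**2 + 2*y + 40) = -2/(y + 2) + 2/(y - 4) - 4/(y - 5): now ∫(-4/(y - 5)) dy + ∫(2/(y - 4)) dy + ∫(-2/(y + 2)) dy.
Step 2. Evaluate the standard form [assuming y > 5]: now -4*log(y - 5) + ∫(2/(y - 4)) dy + ∫(-2/(y + 2)) dy.
Step 3. Evaluate the standard form [assuming y > -2]: now -4*log(y - 5) - 2*log(y + 2) + ∫(2/(y - 4)) dy.
Step 4. Evaluate the standard form [assuming y > 4]: now -4*log(y - 5) + 2*log(y - 4) - 2*log(y + 2).
Answer: -4*log(y - 5) + 2*log(y - 4) - 2*log(y + 2).


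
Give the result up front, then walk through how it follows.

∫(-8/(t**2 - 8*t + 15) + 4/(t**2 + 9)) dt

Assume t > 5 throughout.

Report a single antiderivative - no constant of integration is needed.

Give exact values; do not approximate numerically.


The answer is -4*log(t - 5) + 4*log(t - 3) + 4*atan(t/3)/3.
Step 1. Rewrite: now ∫(4/(t**2 + 9)) dt + ∫(-8/(t**2 - 8*t + 15)) dt.
Step 2. Decompose ∫(-8/(t**2 - 8*t + 15)) dt by partial fractions, -8/(t**2 - 8*t + 15) = 4/(t - 3) - 4/(t - 5): now ∫(-4/(t - 5)) dt + ∫(4/(t - 3)) dt + ∫(4/(t**2 + 9)) dt.
Step 3. Evaluate the standard form [assuming t > 3]: now 4*log(t - 3) + ∫(-4/(t - 5)) dt + ∫(4/(t**2 + 9)) dt.
Step 4. Evaluate the standard form [assuming t > 5]: now -4*log(t - 5) + 4*log(t - 3) + ∫(4/(t**2 + 9)) dt.
Step 5. Evaluate the standard form: now -4*log(t - 5) + 4*log(t - 3) + 4*atan(t/3)/3.
Answer: -4*log(t - 5) + 4*log(t - 3) + 4*atan(t/3)/3.


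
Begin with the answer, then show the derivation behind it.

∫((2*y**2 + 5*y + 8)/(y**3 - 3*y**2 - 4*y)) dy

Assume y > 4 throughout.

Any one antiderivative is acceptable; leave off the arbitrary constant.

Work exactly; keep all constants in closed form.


The answer is -2*log(y) + 3*log(y - 4) + log(y + 1).
Step 1. Decompose ∫((2*y**2 + 5*y + 8)/(y**3 - 3*y**2 - 4*y)) dy by partial fractions, (2*y**2 + 5*y + 8)/(y**3 - 3*y**2 - 4*y) = 1/(y + 1) + 3/(y - 4) - 2/y: now ∫(-2/y) dy + ∫(3/(y - 4)) dy + ∫(1/(y + 1)) dy.
Step 2. Evaluate the standard form [assuming y > -1]: now log(y + 1) + ∫(-2/y) dy + ∫(3/(y - 4)) dy.
Step 3. Evaluate the standard form [assuming y > 4]: now 3*log(y - 4) + log(y + 1) + ∫(-2/y) dy.
Step 4. Evaluate the standard form [assuming y > 0]: now -2*log(y) + 3*log(y - 4) + log(y + 1).
Answer: -2*log(y) + 3*log(y - 4) + log(y + 1).


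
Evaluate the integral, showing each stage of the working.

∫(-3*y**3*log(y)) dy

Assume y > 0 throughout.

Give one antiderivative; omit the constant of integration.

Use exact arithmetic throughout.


Step 1. Integrate ∫(-3*y**3*log(y)) dy by parts with u = log(y), dv = (-3*y**3) dy, so v = -3*y**4/4 [assuming y > 0]: now -3*y**4*log(y)/4 + ∫(3*y**3/4) dy.
Step 2. Evaluate the standard form: now -3*y**4*log(y)/4 + 3*y**4/16.
Answer: -3*y**4*log(y)/4 + 3*y**4/16.


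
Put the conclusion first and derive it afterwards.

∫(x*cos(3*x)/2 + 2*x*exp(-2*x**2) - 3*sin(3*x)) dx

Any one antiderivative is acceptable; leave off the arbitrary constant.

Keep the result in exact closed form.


The answer is x*sin(3*x)/6 + 19*cos(3*x)/18 - exp(-2*x**2)/2.
Step 1. Rewrite: now ∫(2*x*exp(-2*x**2)) dx + ∫(x*cos(3*x)/2) dx + ∫(-3*sin(3*x)) dx.
Step 2. Substitute u = x**2, turning ∫(2*x*exp(-2*x**2)) dx into ∫(exp(-2*u)) du: now ∫(x*cos(3*x)/2) dx + ∫(exp(-2*u)) du + ∫(-3*sin(3*x)) dx.
Step 3. Evaluate the standard form: now ∫(x*cos(3*x)/2) dx + ∫(-3*sin(3*x)) dx - exp(-2*u)/2.
Step 4. Substitute back u = x**2: now ∫(x*cos(3*x)/2) dx + ∫(-3*sin(3*x)) dx - exp(-2*x**2)/2.
Step 5. Integrate ∫(x*cos(3*x)/2) dx by parts with u = x, dv = (cos(3*x)/2) dx, so v = sin(3*x)/6: now x*sin(3*x)/6 + ∫(-3*sin(3*x)) dx + ∫(-sin(3*x)/6) dx - exp(-2*x**2)/2.
Step 6. Evaluate the standard form: now x*sin(3*x)/6 + cos(3*x)/18 + ∫(-3*sin(3*x)) dx - exp(-2*x**2)/2.
Step 7. Evaluate the standard form: now x*sin(3*x)/6 + 19*cos(3*x)/18 - exp(-2*x**2)/2.
Answer: x*sin(3*x)/6 + 19*cos(3*x)/18 - exp(-2*x**2)/2.


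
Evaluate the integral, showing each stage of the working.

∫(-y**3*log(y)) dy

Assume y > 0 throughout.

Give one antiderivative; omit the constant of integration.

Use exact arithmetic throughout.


Step 1. Integrate ∫(-y**3*log(y)) dy by parts with u = log(y), dv = (-y**3) dy, so v = -y**4/4 [assuming y > 0]: now -y**4*log(y)/4 + ∫(y**3/4) dy.
Step 2. Evaluate the standard form: now -y**4*log(y)/4 + y**4/16.
Answer: -y**4*log(y)/4 + y**4/16.


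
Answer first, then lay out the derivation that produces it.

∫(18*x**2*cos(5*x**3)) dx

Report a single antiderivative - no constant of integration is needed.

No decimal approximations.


The answer is 6*sin(5*x**3)/5.
Step 1. Substitute u = x**3, turning ∫(18*x**2*cos(5*x**3)) dx into ∫(6*cos(5*u)) du: now ∫(6*cos(5*u)) du.
Step 2. Evaluate the standard form: now 6*sin(5*u)/5.
Step 3. Substitute back u = x**3: now 6*sin(5*x**3)/5.
Answer: 6*sin(5*x**3)/5.


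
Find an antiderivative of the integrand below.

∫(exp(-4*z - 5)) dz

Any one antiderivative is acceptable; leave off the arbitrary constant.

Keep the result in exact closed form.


Answer: -exp(-4*z - 5)/4.


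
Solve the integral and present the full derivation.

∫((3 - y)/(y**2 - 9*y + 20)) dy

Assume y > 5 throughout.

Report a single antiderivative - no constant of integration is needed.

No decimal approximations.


Step 1. Decompose ∫((3 - y)/(y**2 - 9*y + 20)) dy by partial fractions, (3 - y)/(y**2 - 9*y + 20) = 1/(y - 4) - 2/(y - 5): now ∫(-2/(y - 5)) dy + ∫(1/(y - 4)) dy.
Step 2. Evaluate the standard form [assuming y > 5]: now -2*log(y - 5) + ∫(1/(y - 4)) dy.
Step 3. Evaluate the standard form [assuming y > 4]: now -2*log(y - 5) + log(y - 4).
Answer: -2*log(y - 5) + log(y - 4).


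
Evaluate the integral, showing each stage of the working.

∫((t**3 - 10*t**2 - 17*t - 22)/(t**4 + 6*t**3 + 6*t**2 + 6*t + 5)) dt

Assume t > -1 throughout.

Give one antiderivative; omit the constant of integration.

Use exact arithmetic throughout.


Step 1. Decompose ∫((t**3 - 10*t**2 - 17*t - 22)/(t**4 + 6*t**3 + 6*t**2 + 6*t + 5)) dt by partial fractions, (t**3 - 10*t**2 - 17*t - 22)/(t**4 + 6*t**3 + 6*t**2 + 6*t + 5) = -3/(t**2 + 1) + 3/(t + 5) - 2/(t + 1): now ∫(-2/(t + 1)) dt + ∫(3/(t + 5)) dt + ∫(-3/(t**2 + 1)) dt.
Step 2. Evaluate the standard form [assuming t > -5]: now 3*log(t + 5) + ∫(-2/(t + 1)) dt + ∫(-3/(t**2 + 1)) dt.
Step 3. Evaluate the standard form [assuming t > -1]: now -2*log(t + 1) + 3*log(t + 5) + ∫(-3/(t**2 + 1)) dt.
Step 4. Evaluate the standard form: now -2*log(t + 1) + 3*log(t + 5) - 3*atan(t).
Answer: -2*log(t + 1) + 3*log(t + 5) - 3*atan(t).


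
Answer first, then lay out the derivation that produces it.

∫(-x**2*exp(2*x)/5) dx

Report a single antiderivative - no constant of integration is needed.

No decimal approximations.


The answer is -x**2*exp(2*x)/10 + x*exp(2*x)/10 - exp(2*x)/20.
Step 1. Integrate ∫(-x**2*exp(2*x)/5) dx by parts with u = x**2, dv = (-exp(2*x)/5) dx, so v = -exp(2*x)/10: now -x**2*exp(2*x)/10 + ∫(x*exp(2*x)/5) dx.
Step 2. Integrate ∫(x*exp(2*x)/5) dx by parts with u = x, dv = (exp(2*x)/5) dx, so v = exp(2*x)/10: now -x**2*exp(2*x)/10 + x*exp(2*x)/10 + ∫(-exp(2*x)/10) dx.
Step 3. Evaluate the standard form: now -x**2*exp(2*x)/10 + x*exp(2*x)/10 - exp(2*x)/20.
Answer: -x**2*exp(2*x)/10 + x*exp(2*x)/10 - exp(2*x)/20.


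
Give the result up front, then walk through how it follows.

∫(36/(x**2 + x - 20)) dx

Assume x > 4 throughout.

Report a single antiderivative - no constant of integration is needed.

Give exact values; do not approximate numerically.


The answer is 4*log(x - 4) - 4*log(x + 5).
Step 1. Decompose ∫(36/(x**2 + x - 20)) dx by partial fractions, 36/(x**2 + x - 20) = -4/(x + 5) + 4/(x - 4): now ∫(4/(x - 4)) dx + ∫(-4/(x + 5)) dx.
Step 2. Evaluate the standard form [assuming x > -5]: now -4*log(x + 5) + ∫(4/(x - 4)) dx.
Step 3. Evaluate the standard form [assuming x > 4]: now 4*log(x - 4) - 4*log(x + 5).
Answer: 4*log(x - 4) - 4*log(x + 5).


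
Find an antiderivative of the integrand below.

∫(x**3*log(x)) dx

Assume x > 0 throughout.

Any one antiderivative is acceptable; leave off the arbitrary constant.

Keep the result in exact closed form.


Answer: x**4*log(x)/4 - x**4/16.


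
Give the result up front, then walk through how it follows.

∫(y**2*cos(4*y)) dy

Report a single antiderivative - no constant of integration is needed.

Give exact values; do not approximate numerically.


The answer is y**2*sin(4*y)/4 + y*cos(4*y)/8 - sin(4*y)/32.
Step 1. Integrate ∫(y**2*cos(4*y)) dy by parts with u = y**2, dv = (cos(4*y)) dy, so v = sin(4*y)/4: now y**2*sin(4*y)/4 + ∫(-y*sin(4*y)/2) dy.
Step 2. Integrate ∫(-y*sin(4*y)/2) dy by parts with u = y, dv = (-sin(4*y)/2) dy, so v = cos(4*y)/8: now y**2*sin(4*y)/4 + y*cos(4*y)/8 + ∫(-cos(4*y)/8) dy.
Step 3. Evaluate the standard form: now y**2*sin(4*y)/4 + y*cos(4*y)/8 - sin(4*y)/32.
Answer: y**2*sin(4*y)/4 + y*cos(4*y)/8 - sin(4*y)/32.


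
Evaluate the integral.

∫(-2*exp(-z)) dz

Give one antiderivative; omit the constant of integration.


Answer: 2*exp(-z).
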